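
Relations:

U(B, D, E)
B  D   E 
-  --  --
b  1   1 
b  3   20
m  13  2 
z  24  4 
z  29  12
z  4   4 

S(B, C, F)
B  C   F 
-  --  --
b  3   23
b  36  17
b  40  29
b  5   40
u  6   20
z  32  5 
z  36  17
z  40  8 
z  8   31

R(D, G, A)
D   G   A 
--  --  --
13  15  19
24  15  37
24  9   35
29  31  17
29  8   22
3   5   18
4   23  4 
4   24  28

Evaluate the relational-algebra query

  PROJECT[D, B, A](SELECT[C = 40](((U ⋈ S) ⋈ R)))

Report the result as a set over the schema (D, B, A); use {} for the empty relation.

Joining U and S on B yields {(b, 1, 1, 3, 23), (b, 1, 1, 36, 17), (b, 1, 1, 40, 29), (b, 1, 1, 5, 40), (b, 3, 20, 3, 23), (b, 3, 20, 36, 17), (b, 3, 20, 40, 29), (b, 3, 20, 5, 40), (z, 24, 4, 32, 5), (z, 24, 4, 36, 17), (z, 24, 4, 40, 8), (z, 24, 4, 8, 31), (z, 29, 12, 32, 5), (z, 29, 12, 36, 17), (z, 29, 12, 40, 8), (z, 29, 12, 8, 31), (z, 4, 4, 32, 5), (z, 4, 4, 36, 17), (z, 4, 4, 40, 8), (z, 4, 4, 8, 31)}.
Joining (U ⋈ S) and R on D yields {(b, 3, 20, 3, 23, 5, 18), (b, 3, 20, 36, 17, 5, 18), (b, 3, 20, 40, 29, 5, 18), (b, 3, 20, 5, 40, 5, 18), (z, 24, 4, 32, 5, 15, 37), (z, 24, 4, 32, 5, 9, 35), (z, 24, 4, 36, 17, 15, 37), (z, 24, 4, 36, 17, 9, 35), (z, 24, 4, 40, 8, 15, 37), (z, 24, 4, 40, 8, 9, 35), (z, 24, 4, 8, 31, 15, 37), (z, 24, 4, 8, 31, 9, 35), (z, 29, 12, 32, 5, 31, 17), (z, 29, 12, 32, 5, 8, 22), (z, 29, 12, 36, 17, 31, 17), (z, 29, 12, 36, 17, 8, 22), (z, 29, 12, 40, 8, 31, 17), (z, 29, 12, 40, 8, 8, 22), (z, 29, 12, 8, 31, 31, 17), (z, 29, 12, 8, 31, 8, 22), (z, 4, 4, 32, 5, 23, 4), (z, 4, 4, 32, 5, 24, 28), (z, 4, 4, 36, 17, 23, 4), (z, 4, 4, 36, 17, 24, 28), (z, 4, 4, 40, 8, 23, 4), (z, 4, 4, 40, 8, 24, 28), (z, 4, 4, 8, 31, 23, 4), (z, 4, 4, 8, 31, 24, 28)}.
Apply σ_{C = 40}; surviving tuples: {(b, 3, 20, 40, 29, 5, 18), (z, 24, 4, 40, 8, 15, 37), (z, 24, 4, 40, 8, 9, 35), (z, 29, 12, 40, 8, 31, 17), (z, 29, 12, 40, 8, 8, 22), (z, 4, 4, 40, 8, 23, 4), (z, 4, 4, 40, 8, 24, 28)}
Projecting to D, B, A: {(24, z, 35), (24, z, 37), (29, z, 17), (29, z, 22), (3, b, 18), (4, z, 28), (4, z, 4)}

{(24, z, 35), (24, z, 37), (29, z, 17), (29, z, 22), (3, b, 18), (4, z, 28), (4, z, 4)}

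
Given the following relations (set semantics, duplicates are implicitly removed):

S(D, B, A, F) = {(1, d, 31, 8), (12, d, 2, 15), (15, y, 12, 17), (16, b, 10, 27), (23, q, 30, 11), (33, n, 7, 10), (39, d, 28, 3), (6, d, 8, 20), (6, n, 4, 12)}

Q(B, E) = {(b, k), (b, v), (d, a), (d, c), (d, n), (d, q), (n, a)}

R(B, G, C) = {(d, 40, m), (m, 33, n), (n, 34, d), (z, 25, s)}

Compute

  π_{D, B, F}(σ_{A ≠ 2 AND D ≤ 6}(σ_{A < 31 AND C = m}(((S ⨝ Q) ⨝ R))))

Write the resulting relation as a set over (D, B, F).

{(6, d, 20)}

Natural join on B: {(1, d, 31, 8, a), (1, d, 31, 8, c), (1, d, 31, 8, n), (1, d, 31, 8, q), (12, d, 2, 15, a), (12, d, 2, 15, c), (12, d, 2, 15, n), (12, d, 2, 15, q), (16, b, 10, 27, k), (16, b, 10, 27, v), (33, n, 7, 10, a), (39, d, 28, 3, a), (39, d, 28, 3, c), (39, d, 28, 3, n), (39, d, 28, 3, q), (6, d, 8, 20, a), (6, d, 8, 20, c), (6, d, 8, 20, n), (6, d, 8, 20, q), (6, n, 4, 12, a)}
Natural join on B: {(1, d, 31, 8, a, 40, m), (1, d, 31, 8, c, 40, m), (1, d, 31, 8, n, 40, m), (1, d, 31, 8, q, 40, m), (12, d, 2, 15, a, 40, m), (12, d, 2, 15, c, 40, m), (12, d, 2, 15, n, 40, m), (12, d, 2, 15, q, 40, m), (33, n, 7, 10, a, 34, d), (39, d, 28, 3, a, 40, m), (39, d, 28, 3, c, 40, m), (39, d, 28, 3, n, 40, m), (39, d, 28, 3, q, 40, m), (6, d, 8, 20, a, 40, m), (6, d, 8, 20, c, 40, m), (6, d, 8, 20, n, 40, m), (6, d, 8, 20, q, 40, m), (6, n, 4, 12, a, 34, d)}
σ[A < 31 AND C = m]: keep tuples satisfying A < 31 AND C = m → {(12, d, 2, 15, a, 40, m), (12, d, 2, 15, c, 40, m), (12, d, 2, 15, n, 40, m), (12, d, 2, 15, q, 40, m), (39, d, 28, 3, a, 40, m), (39, d, 28, 3, c, 40, m), (39, d, 28, 3, n, 40, m), (39, d, 28, 3, q, 40, m), (6, d, 8, 20, a, 40, m), (6, d, 8, 20, c, 40, m), (6, d, 8, 20, n, 40, m), (6, d, 8, 20, q, 40, m)}
σ[A ≠ 2 AND D ≤ 6]: keep tuples satisfying A ≠ 2 AND D ≤ 6 → {(6, d, 8, 20, a, 40, m), (6, d, 8, 20, c, 40, m), (6, d, 8, 20, n, 40, m), (6, d, 8, 20, q, 40, m)}
π_{D, B, F} gives {(6, d, 20)} (3 duplicate(s) eliminated).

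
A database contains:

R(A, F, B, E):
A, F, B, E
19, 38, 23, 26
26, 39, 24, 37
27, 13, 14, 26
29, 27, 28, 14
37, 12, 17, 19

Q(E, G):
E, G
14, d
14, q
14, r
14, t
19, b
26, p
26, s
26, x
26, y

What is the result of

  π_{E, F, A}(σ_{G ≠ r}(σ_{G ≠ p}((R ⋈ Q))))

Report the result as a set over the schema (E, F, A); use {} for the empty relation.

{(14, 27, 29), (19, 12, 37), (26, 13, 27), (26, 38, 19)}

Natural join on E: {(19, 38, 23, 26, p), (19, 38, 23, 26, s), (19, 38, 23, 26, x), (19, 38, 23, 26, y), (27, 13, 14, 26, p), (27, 13, 14, 26, s), (27, 13, 14, 26, x), (27, 13, 14, 26, y), (29, 27, 28, 14, d), (29, 27, 28, 14, q), (29, 27, 28, 14, r), (29, 27, 28, 14, t), (37, 12, 17, 19, b)}
σ[G ≠ p]: keep tuples satisfying G ≠ p → {(19, 38, 23, 26, s), (19, 38, 23, 26, x), (19, 38, 23, 26, y), (27, 13, 14, 26, s), (27, 13, 14, 26, x), (27, 13, 14, 26, y), (29, 27, 28, 14, d), (29, 27, 28, 14, q), (29, 27, 28, 14, r), (29, 27, 28, 14, t), (37, 12, 17, 19, b)}
σ[G ≠ r]: keep tuples satisfying G ≠ r → {(19, 38, 23, 26, s), (19, 38, 23, 26, x), (19, 38, 23, 26, y), (27, 13, 14, 26, s), (27, 13, 14, 26, x), (27, 13, 14, 26, y), (29, 27, 28, 14, d), (29, 27, 28, 14, q), (29, 27, 28, 14, t), (37, 12, 17, 19, b)}
Keep only column(s) E, F, A (6 duplicate(s) eliminated): {(14, 27, 29), (19, 12, 37), (26, 13, 27), (26, 38, 19)}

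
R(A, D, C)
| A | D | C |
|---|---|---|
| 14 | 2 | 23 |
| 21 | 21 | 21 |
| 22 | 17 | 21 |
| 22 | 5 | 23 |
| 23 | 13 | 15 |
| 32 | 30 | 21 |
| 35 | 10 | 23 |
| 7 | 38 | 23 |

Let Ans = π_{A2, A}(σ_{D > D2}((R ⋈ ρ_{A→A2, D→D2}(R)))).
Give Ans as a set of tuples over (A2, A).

{(14, 22), (14, 35), (14, 7), (21, 32), (22, 21), (22, 32), (22, 35), (22, 7), (35, 7)}

ρ[A→A2, D→D2]: schema becomes (A2, D2, C); tuples unchanged.
Joining R and ρ_{A→A2, D→D2}(R) on C yields {(14, 2, 23, 14, 2), (14, 2, 23, 22, 5), (14, 2, 23, 35, 10), (14, 2, 23, 7, 38), (21, 21, 21, 21, 21), (21, 21, 21, 22, 17), (21, 21, 21, 32, 30), (22, 17, 21, 21, 21), (22, 17, 21, 22, 17), (22, 17, 21, 32, 30), (22, 5, 23, 14, 2), (22, 5, 23, 22, 5), (22, 5, 23, 35, 10), (22, 5, 23, 7, 38), (23, 13, 15, 23, 13), (32, 30, 21, 21, 21), (32, 30, 21, 22, 17), (32, 30, 21, 32, 30), (35, 10, 23, 14, 2), (35, 10, 23, 22, 5), (35, 10, 23, 35, 10), (35, 10, 23, 7, 38), (7, 38, 23, 14, 2), (7, 38, 23, 22, 5), (7, 38, 23, 35, 10), (7, 38, 23, 7, 38)}.
Apply σ_{D > D2}; surviving tuples: {(21, 21, 21, 22, 17), (22, 5, 23, 14, 2), (32, 30, 21, 21, 21), (32, 30, 21, 22, 17), (35, 10, 23, 14, 2), (35, 10, 23, 22, 5), (7, 38, 23, 14, 2), (7, 38, 23, 22, 5), (7, 38, 23, 35, 10)}
π[A2, A]: project onto (A2, A) → {(14, 22), (14, 35), (14, 7), (21, 32), (22, 21), (22, 32), (22, 35), (22, 7), (35, 7)}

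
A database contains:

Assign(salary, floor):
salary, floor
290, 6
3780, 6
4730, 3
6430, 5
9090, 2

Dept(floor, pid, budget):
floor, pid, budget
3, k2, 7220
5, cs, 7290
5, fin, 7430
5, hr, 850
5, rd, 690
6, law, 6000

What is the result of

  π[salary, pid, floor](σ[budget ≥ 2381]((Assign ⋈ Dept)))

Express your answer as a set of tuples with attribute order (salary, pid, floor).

{(290, law, 6), (3780, law, 6), (4730, k2, 3), (6430, cs, 5), (6430, fin, 5)}

Joining Assign and Dept on floor yields {(290, 6, law, 6000), (3780, 6, law, 6000), (4730, 3, k2, 7220), (6430, 5, cs, 7290), (6430, 5, fin, 7430), (6430, 5, hr, 850), (6430, 5, rd, 690)}.
Filtering on budget ≥ 2381 leaves {(290, 6, law, 6000), (3780, 6, law, 6000), (4730, 3, k2, 7220), (6430, 5, cs, 7290), (6430, 5, fin, 7430)}.
π[salary, pid, floor]: project onto (salary, pid, floor) → {(290, law, 6), (3780, law, 6), (4730, k2, 3), (6430, cs, 5), (6430, fin, 5)}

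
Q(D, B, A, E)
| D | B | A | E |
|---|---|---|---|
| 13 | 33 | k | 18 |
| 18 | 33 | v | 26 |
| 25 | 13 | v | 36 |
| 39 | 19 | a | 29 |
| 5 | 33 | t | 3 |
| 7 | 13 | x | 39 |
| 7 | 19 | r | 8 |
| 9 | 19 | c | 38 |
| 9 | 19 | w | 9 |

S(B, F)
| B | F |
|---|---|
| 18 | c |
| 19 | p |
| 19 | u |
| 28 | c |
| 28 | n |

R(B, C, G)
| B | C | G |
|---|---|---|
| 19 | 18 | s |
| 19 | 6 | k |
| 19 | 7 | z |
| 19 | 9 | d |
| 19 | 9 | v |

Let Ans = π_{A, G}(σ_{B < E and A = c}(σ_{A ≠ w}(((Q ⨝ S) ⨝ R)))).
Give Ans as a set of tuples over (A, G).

{(c, d), (c, k), (c, s), (c, v), (c, z)}

Natural join on B: {(39, 19, a, 29, p), (39, 19, a, 29, u), (7, 19, r, 8, p), (7, 19, r, 8, u), (9, 19, c, 38, p), (9, 19, c, 38, u), (9, 19, w, 9, p), (9, 19, w, 9, u)}
Natural join on B: {(39, 19, a, 29, p, 18, s), (39, 19, a, 29, p, 6, k), (39, 19, a, 29, p, 7, z), (39, 19, a, 29, p, 9, d), (39, 19, a, 29, p, 9, v), (39, 19, a, 29, u, 18, s), (39, 19, a, 29, u, 6, k), (39, 19, a, 29, u, 7, z), (39, 19, a, 29, u, 9, d), (39, 19, a, 29, u, 9, v), (7, 19, r, 8, p, 18, s), (7, 19, r, 8, p, 6, k), (7, 19, r, 8, p, 7, z), (7, 19, r, 8, p, 9, d), (7, 19, r, 8, p, 9, v), (7, 19, r, 8, u, 18, s), (7, 19, r, 8, u, 6, k), (7, 19, r, 8, u, 7, z), (7, 19, r, 8, u, 9, d), (7, 19, r, 8, u, 9, v), (9, 19, c, 38, p, 18, s), (9, 19, c, 38, p, 6, k), (9, 19, c, 38, p, 7, z), (9, 19, c, 38, p, 9, d), (9, 19, c, 38, p, 9, v), (9, 19, c, 38, u, 18, s), (9, 19, c, 38, u, 6, k), (9, 19, c, 38, u, 7, z), (9, 19, c, 38, u, 9, d), (9, 19, c, 38, u, 9, v), (9, 19, w, 9, p, 18, s), (9, 19, w, 9, p, 6, k), (9, 19, w, 9, p, 7, z), (9, 19, w, 9, p, 9, d), (9, 19, w, 9, p, 9, v), (9, 19, w, 9, u, 18, s), (9, 19, w, 9, u, 6, k), (9, 19, w, 9, u, 7, z), (9, 19, w, 9, u, 9, d), (9, 19, w, 9, u, 9, v)}
Filtering on A ≠ w leaves {(39, 19, a, 29, p, 18, s), (39, 19, a, 29, p, 6, k), (39, 19, a, 29, p, 7, z), (39, 19, a, 29, p, 9, d), (39, 19, a, 29, p, 9, v), (39, 19, a, 29, u, 18, s), (39, 19, a, 29, u, 6, k), (39, 19, a, 29, u, 7, z), (39, 19, a, 29, u, 9, d), (39, 19, a, 29, u, 9, v), (7, 19, r, 8, p, 18, s), (7, 19, r, 8, p, 6, k), (7, 19, r, 8, p, 7, z), (7, 19, r, 8, p, 9, d), (7, 19, r, 8, p, 9, v), (7, 19, r, 8, u, 18, s), (7, 19, r, 8, u, 6, k), (7, 19, r, 8, u, 7, z), (7, 19, r, 8, u, 9, d), (7, 19, r, 8, u, 9, v), (9, 19, c, 38, p, 18, s), (9, 19, c, 38, p, 6, k), (9, 19, c, 38, p, 7, z), (9, 19, c, 38, p, 9, d), (9, 19, c, 38, p, 9, v), (9, 19, c, 38, u, 18, s), (9, 19, c, 38, u, 6, k), (9, 19, c, 38, u, 7, z), (9, 19, c, 38, u, 9, d), (9, 19, c, 38, u, 9, v)}.
Filtering on B < E and A = c leaves {(9, 19, c, 38, p, 18, s), (9, 19, c, 38, p, 6, k), (9, 19, c, 38, p, 7, z), (9, 19, c, 38, p, 9, d), (9, 19, c, 38, p, 9, v), (9, 19, c, 38, u, 18, s), (9, 19, c, 38, u, 6, k), (9, 19, c, 38, u, 7, z), (9, 19, c, 38, u, 9, d), (9, 19, c, 38, u, 9, v)}.
π_{A, G} gives {(c, d), (c, k), (c, s), (c, v), (c, z)} (5 duplicate(s) eliminated).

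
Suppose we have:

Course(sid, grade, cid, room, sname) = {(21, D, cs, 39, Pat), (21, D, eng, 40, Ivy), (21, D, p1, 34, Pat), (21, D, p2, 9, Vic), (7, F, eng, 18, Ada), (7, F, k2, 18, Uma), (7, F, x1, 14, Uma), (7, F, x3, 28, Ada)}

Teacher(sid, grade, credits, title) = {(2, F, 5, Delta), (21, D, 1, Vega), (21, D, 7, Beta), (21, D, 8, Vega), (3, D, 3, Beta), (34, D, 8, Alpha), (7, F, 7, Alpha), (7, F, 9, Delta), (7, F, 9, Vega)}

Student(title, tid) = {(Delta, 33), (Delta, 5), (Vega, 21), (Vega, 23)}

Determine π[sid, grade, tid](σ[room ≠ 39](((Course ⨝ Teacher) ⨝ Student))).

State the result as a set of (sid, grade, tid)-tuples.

Course ⋈ Teacher (natural join on sid, grade): {(21, D, cs, 39, Pat, 1, Vega), (21, D, cs, 39, Pat, 7, Beta), (21, D, cs, 39, Pat, 8, Vega), (21, D, eng, 40, Ivy, 1, Vega), (21, D, eng, 40, Ivy, 7, Beta), (21, D, eng, 40, Ivy, 8, Vega), (21, D, p1, 34, Pat, 1, Vega), (21, D, p1, 34, Pat, 7, Beta), (21, D, p1, 34, Pat, 8, Vega), (21, D, p2, 9, Vic, 1, Vega), (21, D, p2, 9, Vic, 7, Beta), (21, D, p2, 9, Vic, 8, Vega), (7, F, eng, 18, Ada, 7, Alpha), (7, F, eng, 18, Ada, 9, Delta), (7, F, eng, 18, Ada, 9, Vega), (7, F, k2, 18, Uma, 7, Alpha), (7, F, k2, 18, Uma, 9, Delta), (7, F, k2, 18, Uma, 9, Vega), (7, F, x1, 14, Uma, 7, Alpha), (7, F, x1, 14, Uma, 9, Delta), (7, F, x1, 14, Uma, 9, Vega), (7, F, x3, 28, Ada, 7, Alpha), (7, F, x3, 28, Ada, 9, Delta), (7, F, x3, 28, Ada, 9, Vega)}
(Course ⨝ Teacher) ⋈ Student (natural join on title): {(21, D, cs, 39, Pat, 1, Vega, 21), (21, D, cs, 39, Pat, 1, Vega, 23), (21, D, cs, 39, Pat, 8, Vega, 21), (21, D, cs, 39, Pat, 8, Vega, 23), (21, D, eng, 40, Ivy, 1, Vega, 21), (21, D, eng, 40, Ivy, 1, Vega, 23), (21, D, eng, 40, Ivy, 8, Vega, 21), (21, D, eng, 40, Ivy, 8, Vega, 23), (21, D, p1, 34, Pat, 1, Vega, 21), (21, D, p1, 34, Pat, 1, Vega, 23), (21, D, p1, 34, Pat, 8, Vega, 21), (21, D, p1, 34, Pat, 8, Vega, 23), (21, D, p2, 9, Vic, 1, Vega, 21), (21, D, p2, 9, Vic, 1, Vega, 23), (21, D, p2, 9, Vic, 8, Vega, 21), (21, D, p2, 9, Vic, 8, Vega, 23), (7, F, eng, 18, Ada, 9, Delta, 33), (7, F, eng, 18, Ada, 9, Delta, 5), (7, F, eng, 18, Ada, 9, Vega, 21), (7, F, eng, 18, Ada, 9, Vega, 23), (7, F, k2, 18, Uma, 9, Delta, 33), (7, F, k2, 18, Uma, 9, Delta, 5), (7, F, k2, 18, Uma, 9, Vega, 21), (7, F, k2, 18, Uma, 9, Vega, 23), (7, F, x1, 14, Uma, 9, Delta, 33), (7, F, x1, 14, Uma, 9, Delta, 5), (7, F, x1, 14, Uma, 9, Vega, 21), (7, F, x1, 14, Uma, 9, Vega, 23), (7, F, x3, 28, Ada, 9, Delta, 33), (7, F, x3, 28, Ada, 9, Delta, 5), (7, F, x3, 28, Ada, 9, Vega, 21), (7, F, x3, 28, Ada, 9, Vega, 23)}
σ[room ≠ 39]: keep tuples satisfying room ≠ 39 → {(21, D, eng, 40, Ivy, 1, Vega, 21), (21, D, eng, 40, Ivy, 1, Vega, 23), (21, D, eng, 40, Ivy, 8, Vega, 21), (21, D, eng, 40, Ivy, 8, Vega, 23), (21, D, p1, 34, Pat, 1, Vega, 21), (21, D, p1, 34, Pat, 1, Vega, 23), (21, D, p1, 34, Pat, 8, Vega, 21), (21, D, p1, 34, Pat, 8, Vega, 23), (21, D, p2, 9, Vic, 1, Vega, 21), (21, D, p2, 9, Vic, 1, Vega, 23), (21, D, p2, 9, Vic, 8, Vega, 21), (21, D, p2, 9, Vic, 8, Vega, 23), (7, F, eng, 18, Ada, 9, Delta, 33), (7, F, eng, 18, Ada, 9, Delta, 5), (7, F, eng, 18, Ada, 9, Vega, 21), (7, F, eng, 18, Ada, 9, Vega, 23), (7, F, k2, 18, Uma, 9, Delta, 33), (7, F, k2, 18, Uma, 9, Delta, 5), (7, F, k2, 18, Uma, 9, Vega, 21), (7, F, k2, 18, Uma, 9, Vega, 23), (7, F, x1, 14, Uma, 9, Delta, 33), (7, F, x1, 14, Uma, 9, Delta, 5), (7, F, x1, 14, Uma, 9, Vega, 21), (7, F, x1, 14, Uma, 9, Vega, 23), (7, F, x3, 28, Ada, 9, Delta, 33), (7, F, x3, 28, Ada, 9, Delta, 5), (7, F, x3, 28, Ada, 9, Vega, 21), (7, F, x3, 28, Ada, 9, Vega, 23)}
π_{sid, grade, tid} gives {(21, D, 21), (21, D, 23), (7, F, 21), (7, F, 23), (7, F, 33), (7, F, 5)} (22 duplicate(s) eliminated).

{(21, D, 21), (21, D, 23), (7, F, 21), (7, F, 23), (7, F, 33), (7, F, 5)}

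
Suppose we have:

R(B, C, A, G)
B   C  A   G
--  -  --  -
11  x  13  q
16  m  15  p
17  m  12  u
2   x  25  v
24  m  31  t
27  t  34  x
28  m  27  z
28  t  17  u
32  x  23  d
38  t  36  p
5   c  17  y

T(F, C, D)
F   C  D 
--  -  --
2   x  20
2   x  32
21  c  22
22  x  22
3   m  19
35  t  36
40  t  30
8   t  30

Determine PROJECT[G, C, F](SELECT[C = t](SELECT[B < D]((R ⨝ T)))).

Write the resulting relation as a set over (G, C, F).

{(u, t, 35), (u, t, 40), (u, t, 8), (x, t, 35), (x, t, 40), (x, t, 8)}

Joining R and T on C yields {(11, x, 13, q, 2, 20), (11, x, 13, q, 2, 32), (11, x, 13, q, 22, 22), (16, m, 15, p, 3, 19), (17, m, 12, u, 3, 19), (2, x, 25, v, 2, 20), (2, x, 25, v, 2, 32), (2, x, 25, v, 22, 22), (24, m, 31, t, 3, 19), (27, t, 34, x, 35, 36), (27, t, 34, x, 40, 30), (27, t, 34, x, 8, 30), (28, m, 27, z, 3, 19), (28, t, 17, u, 35, 36), (28, t, 17, u, 40, 30), (28, t, 17, u, 8, 30), (32, x, 23, d, 2, 20), (32, x, 23, d, 2, 32), (32, x, 23, d, 22, 22), (38, t, 36, p, 35, 36), (38, t, 36, p, 40, 30), (38, t, 36, p, 8, 30), (5, c, 17, y, 21, 22)}.
Apply σ_{B < D}; surviving tuples: {(11, x, 13, q, 2, 20), (11, x, 13, q, 2, 32), (11, x, 13, q, 22, 22), (16, m, 15, p, 3, 19), (17, m, 12, u, 3, 19), (2, x, 25, v, 2, 20), (2, x, 25, v, 2, 32), (2, x, 25, v, 22, 22), (27, t, 34, x, 35, 36), (27, t, 34, x, 40, 30), (27, t, 34, x, 8, 30), (28, t, 17, u, 35, 36), (28, t, 17, u, 40, 30), (28, t, 17, u, 8, 30), (5, c, 17, y, 21, 22)}
Apply σ_{C = t}; surviving tuples: {(27, t, 34, x, 35, 36), (27, t, 34, x, 40, 30), (27, t, 34, x, 8, 30), (28, t, 17, u, 35, 36), (28, t, 17, u, 40, 30), (28, t, 17, u, 8, 30)}
π_{G, C, F} gives {(u, t, 35), (u, t, 40), (u, t, 8), (x, t, 35), (x, t, 40), (x, t, 8)}.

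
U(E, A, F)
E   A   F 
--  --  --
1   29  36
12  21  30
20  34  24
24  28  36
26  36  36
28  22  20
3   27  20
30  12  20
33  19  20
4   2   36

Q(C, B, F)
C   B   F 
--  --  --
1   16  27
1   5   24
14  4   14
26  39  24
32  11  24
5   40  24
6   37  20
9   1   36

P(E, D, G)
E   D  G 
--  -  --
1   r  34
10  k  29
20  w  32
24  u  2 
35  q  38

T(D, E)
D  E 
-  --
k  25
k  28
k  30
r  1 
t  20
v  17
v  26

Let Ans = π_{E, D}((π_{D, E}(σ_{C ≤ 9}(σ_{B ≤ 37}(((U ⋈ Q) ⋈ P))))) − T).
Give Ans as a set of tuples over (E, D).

{(20, w), (24, u)}

Natural join on F: {(1, 29, 36, 9, 1), (20, 34, 24, 1, 5), (20, 34, 24, 26, 39), (20, 34, 24, 32, 11), (20, 34, 24, 5, 40), (24, 28, 36, 9, 1), (26, 36, 36, 9, 1), (28, 22, 20, 6, 37), (3, 27, 20, 6, 37), (30, 12, 20, 6, 37), (33, 19, 20, 6, 37), (4, 2, 36, 9, 1)}
Natural join on E: {(1, 29, 36, 9, 1, r, 34), (20, 34, 24, 1, 5, w, 32), (20, 34, 24, 26, 39, w, 32), (20, 34, 24, 32, 11, w, 32), (20, 34, 24, 5, 40, w, 32), (24, 28, 36, 9, 1, u, 2)}
Filtering on B ≤ 37 leaves {(1, 29, 36, 9, 1, r, 34), (20, 34, 24, 1, 5, w, 32), (20, 34, 24, 32, 11, w, 32), (24, 28, 36, 9, 1, u, 2)}.
Filtering on C ≤ 9 leaves {(1, 29, 36, 9, 1, r, 34), (20, 34, 24, 1, 5, w, 32), (24, 28, 36, 9, 1, u, 2)}.
Keep only column(s) D, E: {(r, 1), (u, 24), (w, 20)}
Difference: {(r, 1), (u, 24), (w, 20)} with {(k, 25), (k, 28), (k, 30), (r, 1), (t, 20), (v, 17), (v, 26)} → {(u, 24), (w, 20)}
Keep only column(s) E, D: {(20, w), (24, u)}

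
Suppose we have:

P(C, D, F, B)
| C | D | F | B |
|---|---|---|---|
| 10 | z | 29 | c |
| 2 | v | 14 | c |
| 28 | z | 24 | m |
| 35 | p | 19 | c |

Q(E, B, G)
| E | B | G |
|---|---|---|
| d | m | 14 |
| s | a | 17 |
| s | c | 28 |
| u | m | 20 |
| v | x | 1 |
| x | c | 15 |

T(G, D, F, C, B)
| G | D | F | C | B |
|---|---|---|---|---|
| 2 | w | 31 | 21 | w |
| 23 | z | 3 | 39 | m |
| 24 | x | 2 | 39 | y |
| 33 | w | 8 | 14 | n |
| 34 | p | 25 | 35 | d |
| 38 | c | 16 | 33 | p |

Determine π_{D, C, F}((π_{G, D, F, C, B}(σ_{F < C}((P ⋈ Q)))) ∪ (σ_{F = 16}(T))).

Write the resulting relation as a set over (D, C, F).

{(c, 33, 16), (p, 35, 19), (z, 28, 24)}

Natural join on B: {(10, z, 29, c, s, 28), (10, z, 29, c, x, 15), (2, v, 14, c, s, 28), (2, v, 14, c, x, 15), (28, z, 24, m, d, 14), (28, z, 24, m, u, 20), (35, p, 19, c, s, 28), (35, p, 19, c, x, 15)}
Filtering on F < C leaves {(28, z, 24, m, d, 14), (28, z, 24, m, u, 20), (35, p, 19, c, s, 28), (35, p, 19, c, x, 15)}.
π_{G, D, F, C, B} gives {(14, z, 24, 28, m), (15, p, 19, 35, c), (20, z, 24, 28, m), (28, p, 19, 35, c)}.
Filtering on F = 16 leaves {(38, c, 16, 33, p)}.
Union: {(14, z, 24, 28, m), (15, p, 19, 35, c), (20, z, 24, 28, m), (28, p, 19, 35, c)} with {(38, c, 16, 33, p)} → {(14, z, 24, 28, m), (15, p, 19, 35, c), (20, z, 24, 28, m), (28, p, 19, 35, c), (38, c, 16, 33, p)}
π_{D, C, F} gives {(c, 33, 16), (p, 35, 19), (z, 28, 24)} (2 duplicate(s) eliminated).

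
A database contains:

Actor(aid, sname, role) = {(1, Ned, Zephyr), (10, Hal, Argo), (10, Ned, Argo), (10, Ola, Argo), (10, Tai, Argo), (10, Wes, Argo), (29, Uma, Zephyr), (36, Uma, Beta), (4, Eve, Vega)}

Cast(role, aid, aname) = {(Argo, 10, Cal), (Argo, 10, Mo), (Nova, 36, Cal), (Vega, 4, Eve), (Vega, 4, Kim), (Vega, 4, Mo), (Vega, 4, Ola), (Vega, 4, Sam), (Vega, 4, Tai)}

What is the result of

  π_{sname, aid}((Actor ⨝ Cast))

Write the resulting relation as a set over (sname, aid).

{(Eve, 4), (Hal, 10), (Ned, 10), (Ola, 10), (Tai, 10), (Wes, 10)}

Actor ⋈ Cast (natural join on aid, role): {(10, Hal, Argo, Cal), (10, Hal, Argo, Mo), (10, Ned, Argo, Cal), (10, Ned, Argo, Mo), (10, Ola, Argo, Cal), (10, Ola, Argo, Mo), (10, Tai, Argo, Cal), (10, Tai, Argo, Mo), (10, Wes, Argo, Cal), (10, Wes, Argo, Mo), (4, Eve, Vega, Eve), (4, Eve, Vega, Kim), (4, Eve, Vega, Mo), (4, Eve, Vega, Ola), (4, Eve, Vega, Sam), (4, Eve, Vega, Tai)}
Projecting to sname, aid (10 duplicate(s) eliminated): {(Eve, 4), (Hal, 10), (Ned, 10), (Ola, 10), (Tai, 10), (Wes, 10)}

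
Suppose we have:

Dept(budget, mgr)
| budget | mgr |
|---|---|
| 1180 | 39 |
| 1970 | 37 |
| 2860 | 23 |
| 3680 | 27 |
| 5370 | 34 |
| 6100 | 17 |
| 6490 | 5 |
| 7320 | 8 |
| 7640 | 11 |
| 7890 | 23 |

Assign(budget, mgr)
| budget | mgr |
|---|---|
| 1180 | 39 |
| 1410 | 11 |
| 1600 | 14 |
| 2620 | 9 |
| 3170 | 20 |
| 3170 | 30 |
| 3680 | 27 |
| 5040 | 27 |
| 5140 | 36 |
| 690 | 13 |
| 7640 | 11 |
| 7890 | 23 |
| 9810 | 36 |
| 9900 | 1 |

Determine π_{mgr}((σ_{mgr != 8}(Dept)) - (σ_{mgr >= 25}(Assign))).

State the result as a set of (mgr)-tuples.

{11, 17, 23, 34, 37, 5}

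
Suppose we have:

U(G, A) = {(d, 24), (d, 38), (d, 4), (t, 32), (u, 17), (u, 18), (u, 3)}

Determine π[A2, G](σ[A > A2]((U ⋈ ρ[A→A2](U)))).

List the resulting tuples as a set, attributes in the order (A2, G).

{(17, u), (24, d), (3, u), (4, d)}

ρ[A→A2]: schema becomes (G, A2); tuples unchanged.
Joining U and ρ[A→A2](U) on G yields {(d, 24, 24), (d, 24, 38), (d, 24, 4), (d, 38, 24), (d, 38, 38), (d, 38, 4), (d, 4, 24), (d, 4, 38), (d, 4, 4), (t, 32, 32), (u, 17, 17), (u, 17, 18), (u, 17, 3), (u, 18, 17), (u, 18, 18), (u, 18, 3), (u, 3, 17), (u, 3, 18), (u, 3, 3)}.
σ[A > A2]: keep tuples satisfying A > A2 → {(d, 24, 4), (d, 38, 24), (d, 38, 4), (u, 17, 3), (u, 18, 17), (u, 18, 3)}
π_{A2, G} gives {(17, u), (24, d), (3, u), (4, d)} (2 duplicate(s) eliminated).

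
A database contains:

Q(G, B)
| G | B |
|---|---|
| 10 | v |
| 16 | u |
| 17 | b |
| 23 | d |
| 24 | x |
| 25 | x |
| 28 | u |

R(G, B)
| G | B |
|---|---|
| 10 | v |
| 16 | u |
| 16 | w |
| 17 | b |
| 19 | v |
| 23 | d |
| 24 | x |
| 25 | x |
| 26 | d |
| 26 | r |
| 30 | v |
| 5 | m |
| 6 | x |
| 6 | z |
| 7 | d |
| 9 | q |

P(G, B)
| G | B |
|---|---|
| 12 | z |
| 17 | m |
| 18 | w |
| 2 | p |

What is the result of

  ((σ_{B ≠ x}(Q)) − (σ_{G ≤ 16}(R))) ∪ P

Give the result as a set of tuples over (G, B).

{(12, z), (17, b), (17, m), (18, w), (2, p), (23, d), (28, u)}

Apply σ_{B ≠ x}; surviving tuples: {(10, v), (16, u), (17, b), (23, d), (28, u)}
Apply σ_{G ≤ 16}; surviving tuples: {(10, v), (16, u), (16, w), (5, m), (6, x), (6, z), (7, d), (9, q)}
Set difference of the two operands is {(17, b), (23, d), (28, u)}.
Set union of the two operands is {(12, z), (17, b), (17, m), (18, w), (2, p), (23, d), (28, u)}.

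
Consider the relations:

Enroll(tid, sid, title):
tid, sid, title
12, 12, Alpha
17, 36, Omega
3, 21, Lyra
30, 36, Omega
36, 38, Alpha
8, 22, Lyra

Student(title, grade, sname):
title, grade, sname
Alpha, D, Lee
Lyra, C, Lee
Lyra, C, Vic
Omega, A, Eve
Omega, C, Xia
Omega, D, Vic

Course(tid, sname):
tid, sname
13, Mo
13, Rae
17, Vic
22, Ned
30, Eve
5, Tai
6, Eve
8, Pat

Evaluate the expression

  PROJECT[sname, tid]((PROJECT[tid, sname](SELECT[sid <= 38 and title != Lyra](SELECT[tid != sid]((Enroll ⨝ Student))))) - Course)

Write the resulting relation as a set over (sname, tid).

{(Eve, 17), (Lee, 36), (Vic, 30), (Xia, 17), (Xia, 30)}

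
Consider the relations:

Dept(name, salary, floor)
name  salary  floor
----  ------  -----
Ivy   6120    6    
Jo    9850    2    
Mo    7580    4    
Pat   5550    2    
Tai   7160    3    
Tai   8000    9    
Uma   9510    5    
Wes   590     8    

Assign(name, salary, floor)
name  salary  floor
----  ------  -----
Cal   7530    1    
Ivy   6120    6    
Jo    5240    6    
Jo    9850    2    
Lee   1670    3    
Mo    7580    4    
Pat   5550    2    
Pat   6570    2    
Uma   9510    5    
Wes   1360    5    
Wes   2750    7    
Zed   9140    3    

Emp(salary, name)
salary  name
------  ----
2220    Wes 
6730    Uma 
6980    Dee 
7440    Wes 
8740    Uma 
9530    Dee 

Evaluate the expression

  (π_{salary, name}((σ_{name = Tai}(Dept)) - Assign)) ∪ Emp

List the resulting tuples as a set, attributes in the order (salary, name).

Filtering on name = Tai leaves {(Tai, 7160, 3), (Tai, 8000, 9)}.
Difference: {(Tai, 7160, 3), (Tai, 8000, 9)} with {(Cal, 7530, 1), (Ivy, 6120, 6), (Jo, 5240, 6), (Jo, 9850, 2), (Lee, 1670, 3), (Mo, 7580, 4), (Pat, 5550, 2), (Pat, 6570, 2), (Uma, 9510, 5), (Wes, 1360, 5), (Wes, 2750, 7), (Zed, 9140, 3)} → {(Tai, 7160, 3), (Tai, 8000, 9)}
Keep only column(s) salary, name: {(7160, Tai), (8000, Tai)}
Union: {(7160, Tai), (8000, Tai)} with {(2220, Wes), (6730, Uma), (6980, Dee), (7440, Wes), (8740, Uma), (9530, Dee)} → {(2220, Wes), (6730, Uma), (6980, Dee), (7160, Tai), (7440, Wes), (8000, Tai), (8740, Uma), (9530, Dee)}

{(2220, Wes), (6730, Uma), (6980, Dee), (7160, Tai), (7440, Wes), (8000, Tai), (8740, Uma), (9530, Dee)}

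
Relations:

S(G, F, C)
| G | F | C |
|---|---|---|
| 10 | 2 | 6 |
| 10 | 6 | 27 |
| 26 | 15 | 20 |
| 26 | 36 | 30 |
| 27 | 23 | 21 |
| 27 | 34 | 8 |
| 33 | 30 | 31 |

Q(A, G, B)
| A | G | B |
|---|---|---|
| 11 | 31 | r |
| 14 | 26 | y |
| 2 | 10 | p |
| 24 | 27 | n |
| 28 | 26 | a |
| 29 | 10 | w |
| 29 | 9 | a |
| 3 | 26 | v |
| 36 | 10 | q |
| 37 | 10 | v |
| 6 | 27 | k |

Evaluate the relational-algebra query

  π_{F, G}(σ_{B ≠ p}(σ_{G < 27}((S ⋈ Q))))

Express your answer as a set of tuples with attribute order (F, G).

S ⋈ Q (natural join on G): {(10, 2, 6, 2, p), (10, 2, 6, 29, w), (10, 2, 6, 36, q), (10, 2, 6, 37, v), (10, 6, 27, 2, p), (10, 6, 27, 29, w), (10, 6, 27, 36, q), (10, 6, 27, 37, v), (26, 15, 20, 14, y), (26, 15, 20, 28, a), (26, 15, 20, 3, v), (26, 36, 30, 14, y), (26, 36, 30, 28, a), (26, 36, 30, 3, v), (27, 23, 21, 24, n), (27, 23, 21, 6, k), (27, 34, 8, 24, n), (27, 34, 8, 6, k)}
Apply σ_{G < 27}; surviving tuples: {(10, 2, 6, 2, p), (10, 2, 6, 29, w), (10, 2, 6, 36, q), (10, 2, 6, 37, v), (10, 6, 27, 2, p), (10, 6, 27, 29, w), (10, 6, 27, 36, q), (10, 6, 27, 37, v), (26, 15, 20, 14, y), (26, 15, 20, 28, a), (26, 15, 20, 3, v), (26, 36, 30, 14, y), (26, 36, 30, 28, a), (26, 36, 30, 3, v)}
Apply σ_{B ≠ p}; surviving tuples: {(10, 2, 6, 29, w), (10, 2, 6, 36, q), (10, 2, 6, 37, v), (10, 6, 27, 29, w), (10, 6, 27, 36, q), (10, 6, 27, 37, v), (26, 15, 20, 14, y), (26, 15, 20, 28, a), (26, 15, 20, 3, v), (26, 36, 30, 14, y), (26, 36, 30, 28, a), (26, 36, 30, 3, v)}
Projecting to F, G (8 duplicate(s) eliminated): {(15, 26), (2, 10), (36, 26), (6, 10)}

{(15, 26), (2, 10), (36, 26), (6, 10)}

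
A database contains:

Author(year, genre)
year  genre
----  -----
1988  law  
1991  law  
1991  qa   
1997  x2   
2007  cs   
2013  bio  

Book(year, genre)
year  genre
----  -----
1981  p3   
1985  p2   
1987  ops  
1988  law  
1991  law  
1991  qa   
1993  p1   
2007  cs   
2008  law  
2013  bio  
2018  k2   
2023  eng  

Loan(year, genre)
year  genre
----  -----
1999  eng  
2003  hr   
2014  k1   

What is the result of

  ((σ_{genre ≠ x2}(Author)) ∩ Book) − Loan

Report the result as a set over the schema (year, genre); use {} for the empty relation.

Apply σ_{genre ≠ x2}; surviving tuples: {(1988, law), (1991, law), (1991, qa), (2007, cs), (2013, bio)}
Intersection: {(1988, law), (1991, law), (1991, qa), (2007, cs), (2013, bio)} with {(1981, p3), (1985, p2), (1987, ops), (1988, law), (1991, law), (1991, qa), (1993, p1), (2007, cs), (2008, law), (2013, bio), (2018, k2), (2023, eng)} → {(1988, law), (1991, law), (1991, qa), (2007, cs), (2013, bio)}
Difference: {(1988, law), (1991, law), (1991, qa), (2007, cs), (2013, bio)} with {(1999, eng), (2003, hr), (2014, k1)} → {(1988, law), (1991, law), (1991, qa), (2007, cs), (2013, bio)}

{(1988, law), (1991, law), (1991, qa), (2007, cs), (2013, bio)}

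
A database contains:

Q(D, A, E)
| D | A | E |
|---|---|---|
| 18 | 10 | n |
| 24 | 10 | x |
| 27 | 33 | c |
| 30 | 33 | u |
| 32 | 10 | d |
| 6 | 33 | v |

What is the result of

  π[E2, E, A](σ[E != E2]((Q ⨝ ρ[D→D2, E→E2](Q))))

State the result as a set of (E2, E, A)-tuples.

{(c, u, 33), (c, v, 33), (d, n, 10), (d, x, 10), (n, d, 10), (n, x, 10), (u, c, 33), (u, v, 33), (v, c, 33), (v, u, 33), (x, d, 10), (x, n, 10)}

ρ[D→D2, E→E2]: schema becomes (D2, A, E2); tuples unchanged.
Q ⋈ ρ[D→D2, E→E2](Q) (natural join on A): {(18, 10, n, 18, n), (18, 10, n, 24, x), (18, 10, n, 32, d), (24, 10, x, 18, n), (24, 10, x, 24, x), (24, 10, x, 32, d), (27, 33, c, 27, c), (27, 33, c, 30, u), (27, 33, c, 6, v), (30, 33, u, 27, c), (30, 33, u, 30, u), (30, 33, u, 6, v), (32, 10, d, 18, n), (32, 10, d, 24, x), (32, 10, d, 32, d), (6, 33, v, 27, c), (6, 33, v, 30, u), (6, 33, v, 6, v)}
Selection E != E2: {(18, 10, n, 24, x), (18, 10, n, 32, d), (24, 10, x, 18, n), (24, 10, x, 32, d), (27, 33, c, 30, u), (27, 33, c, 6, v), (30, 33, u, 27, c), (30, 33, u, 6, v), (32, 10, d, 18, n), (32, 10, d, 24, x), (6, 33, v, 27, c), (6, 33, v, 30, u)}
Keep only column(s) E2, E, A: {(c, u, 33), (c, v, 33), (d, n, 10), (d, x, 10), (n, d, 10), (n, x, 10), (u, c, 33), (u, v, 33), (v, c, 33), (v, u, 33), (x, d, 10), (x, n, 10)}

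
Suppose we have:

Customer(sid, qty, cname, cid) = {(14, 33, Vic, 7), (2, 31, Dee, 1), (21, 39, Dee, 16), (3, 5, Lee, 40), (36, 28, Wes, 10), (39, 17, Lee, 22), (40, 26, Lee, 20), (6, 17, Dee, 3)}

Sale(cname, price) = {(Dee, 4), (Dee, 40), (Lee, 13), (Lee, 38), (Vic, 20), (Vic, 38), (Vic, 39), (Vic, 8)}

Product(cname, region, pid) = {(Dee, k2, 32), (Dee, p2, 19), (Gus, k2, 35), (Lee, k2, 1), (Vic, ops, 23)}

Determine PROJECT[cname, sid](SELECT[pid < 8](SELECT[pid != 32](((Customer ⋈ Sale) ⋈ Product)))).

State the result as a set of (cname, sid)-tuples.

{(Lee, 3), (Lee, 39), (Lee, 40)}

Joining Customer and Sale on cname yields {(14, 33, Vic, 7, 20), (14, 33, Vic, 7, 38), (14, 33, Vic, 7, 39), (14, 33, Vic, 7, 8), (2, 31, Dee, 1, 4), (2, 31, Dee, 1, 40), (21, 39, Dee, 16, 4), (21, 39, Dee, 16, 40), (3, 5, Lee, 40, 13), (3, 5, Lee, 40, 38), (39, 17, Lee, 22, 13), (39, 17, Lee, 22, 38), (40, 26, Lee, 20, 13), (40, 26, Lee, 20, 38), (6, 17, Dee, 3, 4), (6, 17, Dee, 3, 40)}.
Joining (Customer ⋈ Sale) and Product on cname yields {(14, 33, Vic, 7, 20, ops, 23), (14, 33, Vic, 7, 38, ops, 23), (14, 33, Vic, 7, 39, ops, 23), (14, 33, Vic, 7, 8, ops, 23), (2, 31, Dee, 1, 4, k2, 32), (2, 31, Dee, 1, 4, p2, 19), (2, 31, Dee, 1, 40, k2, 32), (2, 31, Dee, 1, 40, p2, 19), (21, 39, Dee, 16, 4, k2, 32), (21, 39, Dee, 16, 4, p2, 19), (21, 39, Dee, 16, 40, k2, 32), (21, 39, Dee, 16, 40, p2, 19), (3, 5, Lee, 40, 13, k2, 1), (3, 5, Lee, 40, 38, k2, 1), (39, 17, Lee, 22, 13, k2, 1), (39, 17, Lee, 22, 38, k2, 1), (40, 26, Lee, 20, 13, k2, 1), (40, 26, Lee, 20, 38, k2, 1), (6, 17, Dee, 3, 4, k2, 32), (6, 17, Dee, 3, 4, p2, 19), (6, 17, Dee, 3, 40, k2, 32), (6, 17, Dee, 3, 40, p2, 19)}.
Filtering on pid != 32 leaves {(14, 33, Vic, 7, 20, ops, 23), (14, 33, Vic, 7, 38, ops, 23), (14, 33, Vic, 7, 39, ops, 23), (14, 33, Vic, 7, 8, ops, 23), (2, 31, Dee, 1, 4, p2, 19), (2, 31, Dee, 1, 40, p2, 19), (21, 39, Dee, 16, 4, p2, 19), (21, 39, Dee, 16, 40, p2, 19), (3, 5, Lee, 40, 13, k2, 1), (3, 5, Lee, 40, 38, k2, 1), (39, 17, Lee, 22, 13, k2, 1), (39, 17, Lee, 22, 38, k2, 1), (40, 26, Lee, 20, 13, k2, 1), (40, 26, Lee, 20, 38, k2, 1), (6, 17, Dee, 3, 4, p2, 19), (6, 17, Dee, 3, 40, p2, 19)}.
Filtering on pid < 8 leaves {(3, 5, Lee, 40, 13, k2, 1), (3, 5, Lee, 40, 38, k2, 1), (39, 17, Lee, 22, 13, k2, 1), (39, 17, Lee, 22, 38, k2, 1), (40, 26, Lee, 20, 13, k2, 1), (40, 26, Lee, 20, 38, k2, 1)}.
Projecting to cname, sid (3 duplicate(s) eliminated): {(Lee, 3), (Lee, 39), (Lee, 40)}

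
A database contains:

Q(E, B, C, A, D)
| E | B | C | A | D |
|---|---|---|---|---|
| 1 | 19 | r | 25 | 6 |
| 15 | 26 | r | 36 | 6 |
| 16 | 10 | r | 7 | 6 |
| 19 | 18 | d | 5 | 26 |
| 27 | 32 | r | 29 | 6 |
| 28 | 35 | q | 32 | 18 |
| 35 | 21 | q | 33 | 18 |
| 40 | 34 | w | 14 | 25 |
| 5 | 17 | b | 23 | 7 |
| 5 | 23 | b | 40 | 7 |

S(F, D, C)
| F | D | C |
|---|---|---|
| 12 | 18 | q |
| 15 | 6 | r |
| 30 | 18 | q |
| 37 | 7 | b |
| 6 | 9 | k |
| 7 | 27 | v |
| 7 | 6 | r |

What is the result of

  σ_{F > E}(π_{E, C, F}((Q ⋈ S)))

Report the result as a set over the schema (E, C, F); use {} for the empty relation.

Natural join on C, D: {(1, 19, r, 25, 6, 15), (1, 19, r, 25, 6, 7), (15, 26, r, 36, 6, 15), (15, 26, r, 36, 6, 7), (16, 10, r, 7, 6, 15), (16, 10, r, 7, 6, 7), (27, 32, r, 29, 6, 15), (27, 32, r, 29, 6, 7), (28, 35, q, 32, 18, 12), (28, 35, q, 32, 18, 30), (35, 21, q, 33, 18, 12), (35, 21, q, 33, 18, 30), (5, 17, b, 23, 7, 37), (5, 23, b, 40, 7, 37)}
π_{E, C, F} gives {(1, r, 15), (1, r, 7), (15, r, 15), (15, r, 7), (16, r, 15), (16, r, 7), (27, r, 15), (27, r, 7), (28, q, 12), (28, q, 30), (35, q, 12), (35, q, 30), (5, b, 37)} (1 duplicate(s) eliminated).
Selection F > E: {(1, r, 15), (1, r, 7), (28, q, 30), (5, b, 37)}

{(1, r, 15), (1, r, 7), (28, q, 30), (5, b, 37)}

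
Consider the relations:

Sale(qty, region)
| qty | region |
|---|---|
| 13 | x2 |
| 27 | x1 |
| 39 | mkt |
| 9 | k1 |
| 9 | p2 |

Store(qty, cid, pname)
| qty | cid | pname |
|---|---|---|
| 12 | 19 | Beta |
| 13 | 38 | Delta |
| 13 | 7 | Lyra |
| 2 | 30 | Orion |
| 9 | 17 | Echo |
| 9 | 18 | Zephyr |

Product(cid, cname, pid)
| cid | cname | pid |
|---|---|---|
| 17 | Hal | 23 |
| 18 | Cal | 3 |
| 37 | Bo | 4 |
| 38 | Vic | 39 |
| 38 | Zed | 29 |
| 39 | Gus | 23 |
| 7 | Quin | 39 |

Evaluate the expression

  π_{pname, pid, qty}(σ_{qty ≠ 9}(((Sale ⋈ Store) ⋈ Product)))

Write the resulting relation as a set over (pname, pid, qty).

{(Delta, 29, 13), (Delta, 39, 13), (Lyra, 39, 13)}

Natural join on qty: {(13, x2, 38, Delta), (13, x2, 7, Lyra), (9, k1, 17, Echo), (9, k1, 18, Zephyr), (9, p2, 17, Echo), (9, p2, 18, Zephyr)}
Natural join on cid: {(13, x2, 38, Delta, Vic, 39), (13, x2, 38, Delta, Zed, 29), (13, x2, 7, Lyra, Quin, 39), (9, k1, 17, Echo, Hal, 23), (9, k1, 18, Zephyr, Cal, 3), (9, p2, 17, Echo, Hal, 23), (9, p2, 18, Zephyr, Cal, 3)}
Selection qty ≠ 9: {(13, x2, 38, Delta, Vic, 39), (13, x2, 38, Delta, Zed, 29), (13, x2, 7, Lyra, Quin, 39)}
Projecting to pname, pid, qty: {(Delta, 29, 13), (Delta, 39, 13), (Lyra, 39, 13)}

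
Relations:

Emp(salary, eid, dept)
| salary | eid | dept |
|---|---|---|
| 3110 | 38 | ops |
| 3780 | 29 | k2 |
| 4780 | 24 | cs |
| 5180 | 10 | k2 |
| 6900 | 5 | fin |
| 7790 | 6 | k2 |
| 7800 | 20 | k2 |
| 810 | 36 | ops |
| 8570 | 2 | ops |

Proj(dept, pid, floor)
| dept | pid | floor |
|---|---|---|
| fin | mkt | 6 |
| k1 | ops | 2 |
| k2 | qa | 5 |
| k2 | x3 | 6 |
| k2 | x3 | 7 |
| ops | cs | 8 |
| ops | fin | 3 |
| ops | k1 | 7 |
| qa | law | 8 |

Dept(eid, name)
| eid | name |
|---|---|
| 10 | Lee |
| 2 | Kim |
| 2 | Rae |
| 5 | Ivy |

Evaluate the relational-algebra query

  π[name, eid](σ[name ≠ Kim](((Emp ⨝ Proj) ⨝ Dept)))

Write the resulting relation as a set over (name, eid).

Natural join on dept: {(3110, 38, ops, cs, 8), (3110, 38, ops, fin, 3), (3110, 38, ops, k1, 7), (3780, 29, k2, qa, 5), (3780, 29, k2, x3, 6), (3780, 29, k2, x3, 7), (5180, 10, k2, qa, 5), (5180, 10, k2, x3, 6), (5180, 10, k2, x3, 7), (6900, 5, fin, mkt, 6), (7790, 6, k2, qa, 5), (7790, 6, k2, x3, 6), (7790, 6, k2, x3, 7), (7800, 20, k2, qa, 5), (7800, 20, k2, x3, 6), (7800, 20, k2, x3, 7), (810, 36, ops, cs, 8), (810, 36, ops, fin, 3), (810, 36, ops, k1, 7), (8570, 2, ops, cs, 8), (8570, 2, ops, fin, 3), (8570, 2, ops, k1, 7)}
Natural join on eid: {(5180, 10, k2, qa, 5, Lee), (5180, 10, k2, x3, 6, Lee), (5180, 10, k2, x3, 7, Lee), (6900, 5, fin, mkt, 6, Ivy), (8570, 2, ops, cs, 8, Kim), (8570, 2, ops, cs, 8, Rae), (8570, 2, ops, fin, 3, Kim), (8570, 2, ops, fin, 3, Rae), (8570, 2, ops, k1, 7, Kim), (8570, 2, ops, k1, 7, Rae)}
Selection name ≠ Kim: {(5180, 10, k2, qa, 5, Lee), (5180, 10, k2, x3, 6, Lee), (5180, 10, k2, x3, 7, Lee), (6900, 5, fin, mkt, 6, Ivy), (8570, 2, ops, cs, 8, Rae), (8570, 2, ops, fin, 3, Rae), (8570, 2, ops, k1, 7, Rae)}
π[name, eid]: project onto (name, eid) (4 duplicate(s) eliminated) → {(Ivy, 5), (Lee, 10), (Rae, 2)}

{(Ivy, 5), (Lee, 10), (Rae, 2)}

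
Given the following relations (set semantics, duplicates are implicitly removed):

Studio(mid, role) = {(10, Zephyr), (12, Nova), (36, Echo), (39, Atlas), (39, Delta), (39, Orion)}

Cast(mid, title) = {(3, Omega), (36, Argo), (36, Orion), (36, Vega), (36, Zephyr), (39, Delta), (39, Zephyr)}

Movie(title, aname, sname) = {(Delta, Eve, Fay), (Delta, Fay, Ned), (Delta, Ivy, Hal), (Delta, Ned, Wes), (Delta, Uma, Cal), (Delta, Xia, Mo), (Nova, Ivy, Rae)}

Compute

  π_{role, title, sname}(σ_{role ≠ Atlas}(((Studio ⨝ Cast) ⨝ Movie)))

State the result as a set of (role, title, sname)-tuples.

{(Delta, Delta, Cal), (Delta, Delta, Fay), (Delta, Delta, Hal), (Delta, Delta, Mo), (Delta, Delta, Ned), (Delta, Delta, Wes), (Orion, Delta, Cal), (Orion, Delta, Fay), (Orion, Delta, Hal), (Orion, Delta, Mo), (Orion, Delta, Ned), (Orion, Delta, Wes)}

Studio ⋈ Cast (natural join on mid): {(36, Echo, Argo), (36, Echo, Orion), (36, Echo, Vega), (36, Echo, Zephyr), (39, Atlas, Delta), (39, Atlas, Zephyr), (39, Delta, Delta), (39, Delta, Zephyr), (39, Orion, Delta), (39, Orion, Zephyr)}
(Studio ⨝ Cast) ⋈ Movie (natural join on title): {(39, Atlas, Delta, Eve, Fay), (39, Atlas, Delta, Fay, Ned), (39, Atlas, Delta, Ivy, Hal), (39, Atlas, Delta, Ned, Wes), (39, Atlas, Delta, Uma, Cal), (39, Atlas, Delta, Xia, Mo), (39, Delta, Delta, Eve, Fay), (39, Delta, Delta, Fay, Ned), (39, Delta, Delta, Ivy, Hal), (39, Delta, Delta, Ned, Wes), (39, Delta, Delta, Uma, Cal), (39, Delta, Delta, Xia, Mo), (39, Orion, Delta, Eve, Fay), (39, Orion, Delta, Fay, Ned), (39, Orion, Delta, Ivy, Hal), (39, Orion, Delta, Ned, Wes), (39, Orion, Delta, Uma, Cal), (39, Orion, Delta, Xia, Mo)}
Apply σ_{role ≠ Atlas}; surviving tuples: {(39, Delta, Delta, Eve, Fay), (39, Delta, Delta, Fay, Ned), (39, Delta, Delta, Ivy, Hal), (39, Delta, Delta, Ned, Wes), (39, Delta, Delta, Uma, Cal), (39, Delta, Delta, Xia, Mo), (39, Orion, Delta, Eve, Fay), (39, Orion, Delta, Fay, Ned), (39, Orion, Delta, Ivy, Hal), (39, Orion, Delta, Ned, Wes), (39, Orion, Delta, Uma, Cal), (39, Orion, Delta, Xia, Mo)}
Projecting to role, title, sname: {(Delta, Delta, Cal), (Delta, Delta, Fay), (Delta, Delta, Hal), (Delta, Delta, Mo), (Delta, Delta, Ned), (Delta, Delta, Wes), (Orion, Delta, Cal), (Orion, Delta, Fay), (Orion, Delta, Hal), (Orion, Delta, Mo), (Orion, Delta, Ned), (Orion, Delta, Wes)}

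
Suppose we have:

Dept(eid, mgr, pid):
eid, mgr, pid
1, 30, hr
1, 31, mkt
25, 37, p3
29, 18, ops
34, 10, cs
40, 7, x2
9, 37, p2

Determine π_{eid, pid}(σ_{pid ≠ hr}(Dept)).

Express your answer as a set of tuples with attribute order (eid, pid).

{(1, mkt), (25, p3), (29, ops), (34, cs), (40, x2), (9, p2)}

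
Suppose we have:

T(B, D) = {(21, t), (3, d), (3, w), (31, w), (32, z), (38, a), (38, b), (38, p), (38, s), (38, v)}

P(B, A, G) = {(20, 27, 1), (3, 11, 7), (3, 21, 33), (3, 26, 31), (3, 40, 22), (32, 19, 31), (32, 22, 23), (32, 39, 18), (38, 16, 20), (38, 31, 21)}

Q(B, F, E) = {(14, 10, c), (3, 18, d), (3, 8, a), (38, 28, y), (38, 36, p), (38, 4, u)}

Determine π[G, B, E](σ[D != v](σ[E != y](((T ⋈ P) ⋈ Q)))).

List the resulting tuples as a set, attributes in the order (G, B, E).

{(20, 38, p), (20, 38, u), (21, 38, p), (21, 38, u), (22, 3, a), (22, 3, d), (31, 3, a), (31, 3, d), (33, 3, a), (33, 3, d), (7, 3, a), (7, 3, d)}

Natural join on B: {(3, d, 11, 7), (3, d, 21, 33), (3, d, 26, 31), (3, d, 40, 22), (3, w, 11, 7), (3, w, 21, 33), (3, w, 26, 31), (3, w, 40, 22), (32, z, 19, 31), (32, z, 22, 23), (32, z, 39, 18), (38, a, 16, 20), (38, a, 31, 21), (38, b, 16, 20), (38, b, 31, 21), (38, p, 16, 20), (38, p, 31, 21), (38, s, 16, 20), (38, s, 31, 21), (38, v, 16, 20), (38, v, 31, 21)}
Natural join on B: {(3, d, 11, 7, 18, d), (3, d, 11, 7, 8, a), (3, d, 21, 33, 18, d), (3, d, 21, 33, 8, a), (3, d, 26, 31, 18, d), (3, d, 26, 31, 8, a), (3, d, 40, 22, 18, d), (3, d, 40, 22, 8, a), (3, w, 11, 7, 18, d), (3, w, 11, 7, 8, a), (3, w, 21, 33, 18, d), (3, w, 21, 33, 8, a), (3, w, 26, 31, 18, d), (3, w, 26, 31, 8, a), (3, w, 40, 22, 18, d), (3, w, 40, 22, 8, a), (38, a, 16, 20, 28, y), (38, a, 16, 20, 36, p), (38, a, 16, 20, 4, u), (38, a, 31, 21, 28, y), (38, a, 31, 21, 36, p), (38, a, 31, 21, 4, u), (38, b, 16, 20, 28, y), (38, b, 16, 20, 36, p), (38, b, 16, 20, 4, u), (38, b, 31, 21, 28, y), (38, b, 31, 21, 36, p), (38, b, 31, 21, 4, u), (38, p, 16, 20, 28, y), (38, p, 16, 20, 36, p), (38, p, 16, 20, 4, u), (38, p, 31, 21, 28, y), (38, p, 31, 21, 36, p), (38, p, 31, 21, 4, u), (38, s, 16, 20, 28, y), (38, s, 16, 20, 36, p), (38, s, 16, 20, 4, u), (38, s, 31, 21, 28, y), (38, s, 31, 21, 36, p), (38, s, 31, 21, 4, u), (38, v, 16, 20, 28, y), (38, v, 16, 20, 36, p), (38, v, 16, 20, 4, u), (38, v, 31, 21, 28, y), (38, v, 31, 21, 36, p), (38, v, 31, 21, 4, u)}
Filtering on E != y leaves {(3, d, 11, 7, 18, d), (3, d, 11, 7, 8, a), (3, d, 21, 33, 18, d), (3, d, 21, 33, 8, a), (3, d, 26, 31, 18, d), (3, d, 26, 31, 8, a), (3, d, 40, 22, 18, d), (3, d, 40, 22, 8, a), (3, w, 11, 7, 18, d), (3, w, 11, 7, 8, a), (3, w, 21, 33, 18, d), (3, w, 21, 33, 8, a), (3, w, 26, 31, 18, d), (3, w, 26, 31, 8, a), (3, w, 40, 22, 18, d), (3, w, 40, 22, 8, a), (38, a, 16, 20, 36, p), (38, a, 16, 20, 4, u), (38, a, 31, 21, 36, p), (38, a, 31, 21, 4, u), (38, b, 16, 20, 36, p), (38, b, 16, 20, 4, u), (38, b, 31, 21, 36, p), (38, b, 31, 21, 4, u), (38, p, 16, 20, 36, p), (38, p, 16, 20, 4, u), (38, p, 31, 21, 36, p), (38, p, 31, 21, 4, u), (38, s, 16, 20, 36, p), (38, s, 16, 20, 4, u), (38, s, 31, 21, 36, p), (38, s, 31, 21, 4, u), (38, v, 16, 20, 36, p), (38, v, 16, 20, 4, u), (38, v, 31, 21, 36, p), (38, v, 31, 21, 4, u)}.
Filtering on D != v leaves {(3, d, 11, 7, 18, d), (3, d, 11, 7, 8, a), (3, d, 21, 33, 18, d), (3, d, 21, 33, 8, a), (3, d, 26, 31, 18, d), (3, d, 26, 31, 8, a), (3, d, 40, 22, 18, d), (3, d, 40, 22, 8, a), (3, w, 11, 7, 18, d), (3, w, 11, 7, 8, a), (3, w, 21, 33, 18, d), (3, w, 21, 33, 8, a), (3, w, 26, 31, 18, d), (3, w, 26, 31, 8, a), (3, w, 40, 22, 18, d), (3, w, 40, 22, 8, a), (38, a, 16, 20, 36, p), (38, a, 16, 20, 4, u), (38, a, 31, 21, 36, p), (38, a, 31, 21, 4, u), (38, b, 16, 20, 36, p), (38, b, 16, 20, 4, u), (38, b, 31, 21, 36, p), (38, b, 31, 21, 4, u), (38, p, 16, 20, 36, p), (38, p, 16, 20, 4, u), (38, p, 31, 21, 36, p), (38, p, 31, 21, 4, u), (38, s, 16, 20, 36, p), (38, s, 16, 20, 4, u), (38, s, 31, 21, 36, p), (38, s, 31, 21, 4, u)}.
Projecting to G, B, E (20 duplicate(s) eliminated): {(20, 38, p), (20, 38, u), (21, 38, p), (21, 38, u), (22, 3, a), (22, 3, d), (31, 3, a), (31, 3, d), (33, 3, a), (33, 3, d), (7, 3, a), (7, 3, d)}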